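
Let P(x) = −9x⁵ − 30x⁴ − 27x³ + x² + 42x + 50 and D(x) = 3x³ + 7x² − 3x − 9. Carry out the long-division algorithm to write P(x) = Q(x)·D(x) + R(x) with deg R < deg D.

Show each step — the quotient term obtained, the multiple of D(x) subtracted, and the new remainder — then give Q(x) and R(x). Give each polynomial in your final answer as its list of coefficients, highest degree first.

Q = [-3, -3, -5]; R = [5]

Step 1: lead(−9x⁵ − 30x⁴ − 27x³ + x² + 42x + 50) ÷ lead(D) = −9x⁵ ÷ 3x³ = −3x². Subtract (−3x²)·D = −9x⁵ − 21x⁴ + 9x³ + 27x². Remainder: −9x⁴ − 36x³ − 26x² + 42x + 50.
Step 2: lead(−9x⁴ − 36x³ − 26x² + 42x + 50) ÷ lead(D) = −9x⁴ ÷ 3x³ = −3x. Subtract (−3x)·D = −9x⁴ − 21x³ + 9x² + 27x. Remainder: −15x³ − 35x² + 15x + 50.
Step 3: lead(−15x³ − 35x² + 15x + 50) ÷ lead(D) = −15x³ ÷ 3x³ = −5. Subtract (−5)·D = −15x³ − 35x² + 15x + 45. Remainder: 5.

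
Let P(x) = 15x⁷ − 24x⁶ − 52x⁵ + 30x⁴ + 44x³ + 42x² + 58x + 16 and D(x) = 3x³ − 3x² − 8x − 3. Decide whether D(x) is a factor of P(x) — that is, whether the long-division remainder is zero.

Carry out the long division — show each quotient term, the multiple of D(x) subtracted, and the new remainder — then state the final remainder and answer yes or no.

R(x) = 2x − 5, so D(x) is not a factor of P(x). no

Step 1: lead(15x⁷ − 24x⁶ − 52x⁵ + 30x⁴ + 44x³ + 42x² + 58x + 16) ÷ lead(D) = 15x⁷ ÷ 3x³ = 5x⁴. Subtract (5x⁴)·D = 15x⁷ − 15x⁶ − 40x⁵ − 15x⁴. Remainder: −9x⁶ − 12x⁵ + 45x⁴ + 44x³ + 42x² + 58x + 16.
Step 2: lead(−9x⁶ − 12x⁵ + 45x⁴ + 44x³ + 42x² + 58x + 16) ÷ lead(D) = −9x⁶ ÷ 3x³ = −3x³. Subtract (−3x³)·D = −9x⁶ + 9x⁵ + 24x⁴ + 9x³. Remainder: −21x⁵ + 21x⁴ + 35x³ + 42x² + 58x + 16.
Step 3: lead(−21x⁵ + 21x⁴ + 35x³ + 42x² + 58x + 16) ÷ lead(D) = −21x⁵ ÷ 3x³ = −7x². Subtract (−7x²)·D = −21x⁵ + 21x⁴ + 56x³ + 21x². Remainder: −21x³ + 21x² + 58x + 16.
Step 4: lead(−21x³ + 21x² + 58x + 16) ÷ lead(D) = −21x³ ÷ 3x³ = −7. Subtract (−7)·D = −21x³ + 21x² + 56x + 21. Remainder: 2x − 5.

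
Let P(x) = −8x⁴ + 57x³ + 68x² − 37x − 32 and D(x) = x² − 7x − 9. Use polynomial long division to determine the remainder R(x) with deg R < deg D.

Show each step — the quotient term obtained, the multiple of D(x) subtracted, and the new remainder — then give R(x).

R(x) = −7x − 5

Step 1: lead(−8x⁴ + 57x³ + 68x² − 37x − 32) ÷ lead(D) = −8x⁴ ÷ x² = −8x². Subtract (−8x²)·D = −8x⁴ + 56x³ + 72x². Remainder: x³ − 4x² − 37x − 32.
Step 2: lead(x³ − 4x² − 37x − 32) ÷ lead(D) = x³ ÷ x² = x. Subtract (x)·D = x³ − 7x² − 9x. Remainder: 3x² − 28x − 32.
Step 3: lead(3x² − 28x − 32) ÷ lead(D) = 3x² ÷ x² = 3. Subtract (3)·D = 3x² − 21x − 27. Remainder: −7x − 5.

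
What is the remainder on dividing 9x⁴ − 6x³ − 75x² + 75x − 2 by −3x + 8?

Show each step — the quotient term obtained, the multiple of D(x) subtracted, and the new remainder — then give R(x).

Step 1: lead(9x⁴ − 6x³ − 75x² + 75x − 2) ÷ lead(D) = 9x⁴ ÷ −3x = −3x³. Subtract (−3x³)·D = 9x⁴ − 24x³. Remainder: 18x³ − 75x² + 75x − 2.
Step 2: lead(18x³ − 75x² + 75x − 2) ÷ lead(D) = 18x³ ÷ −3x = −6x². Subtract (−6x²)·D = 18x³ − 48x². Remainder: −27x² + 75x − 2.
Step 3: lead(−27x² + 75x − 2) ÷ lead(D) = −27x² ÷ −3x = 9x. Subtract (9x)·D = −27x² + 72x. Remainder: 3x − 2.
Step 4: lead(3x − 2) ÷ lead(D) = 3x ÷ −3x = −1. Subtract (−1)·D = 3x − 8. Remainder: 6.

R(x) = 6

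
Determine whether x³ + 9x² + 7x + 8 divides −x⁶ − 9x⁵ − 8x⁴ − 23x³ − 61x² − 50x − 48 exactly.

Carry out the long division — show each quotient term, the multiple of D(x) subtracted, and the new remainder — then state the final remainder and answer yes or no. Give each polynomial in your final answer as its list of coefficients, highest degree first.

R = [0], so D(x) is a factor of P(x). yes

Step 1: lead(−x⁶ − 9x⁵ − 8x⁴ − 23x³ − 61x² − 50x − 48) ÷ lead(D) = −x⁶ ÷ x³ = −x³. Subtract (−x³)·D = −x⁶ − 9x⁵ − 7x⁴ − 8x³. Remainder: −x⁴ − 15x³ − 61x² − 50x − 48.
Step 2: lead(−x⁴ − 15x³ − 61x² − 50x − 48) ÷ lead(D) = −x⁴ ÷ x³ = −x. Subtract (−x)·D = −x⁴ − 9x³ − 7x² − 8x. Remainder: −6x³ − 54x² − 42x − 48.
Step 3: lead(−6x³ − 54x² − 42x − 48) ÷ lead(D) = −6x³ ÷ x³ = −6. Subtract (−6)·D = −6x³ − 54x² − 42x − 48. Remainder: 0.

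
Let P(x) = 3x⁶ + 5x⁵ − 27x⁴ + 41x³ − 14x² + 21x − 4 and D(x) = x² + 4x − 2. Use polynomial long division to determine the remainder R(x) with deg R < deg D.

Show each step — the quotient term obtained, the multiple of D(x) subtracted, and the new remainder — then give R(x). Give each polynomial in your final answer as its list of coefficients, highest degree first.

Step 1: lead(3x⁶ + 5x⁵ − 27x⁴ + 41x³ − 14x² + 21x − 4) ÷ lead(D) = 3x⁶ ÷ x² = 3x⁴. Subtract (3x⁴)·D = 3x⁶ + 12x⁵ − 6x⁴. Remainder: −7x⁵ − 21x⁴ + 41x³ − 14x² + 21x − 4.
Step 2: lead(−7x⁵ − 21x⁴ + 41x³ − 14x² + 21x − 4) ÷ lead(D) = −7x⁵ ÷ x² = −7x³. Subtract (−7x³)·D = −7x⁵ − 28x⁴ + 14x³. Remainder: 7x⁴ + 27x³ − 14x² + 21x − 4.
Step 3: lead(7x⁴ + 27x³ − 14x² + 21x − 4) ÷ lead(D) = 7x⁴ ÷ x² = 7x². Subtract (7x²)·D = 7x⁴ + 28x³ − 14x². Remainder: −x³ + 21x − 4.
Step 4: lead(−x³ + 21x − 4) ÷ lead(D) = −x³ ÷ x² = −x. Subtract (−x)·D = −x³ − 4x² + 2x. Remainder: 4x² + 19x − 4.
Step 5: lead(4x² + 19x − 4) ÷ lead(D) = 4x² ÷ x² = 4. Subtract (4)·D = 4x² + 16x − 8. Remainder: 3x + 4.

R = [3, 4]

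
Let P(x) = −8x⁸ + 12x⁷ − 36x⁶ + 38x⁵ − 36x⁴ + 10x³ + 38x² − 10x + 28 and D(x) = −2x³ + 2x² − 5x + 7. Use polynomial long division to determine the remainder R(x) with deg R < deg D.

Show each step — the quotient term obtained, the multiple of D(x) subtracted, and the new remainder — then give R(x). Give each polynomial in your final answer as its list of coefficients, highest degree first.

Step 1: lead(−8x⁸ + 12x⁷ − 36x⁶ + 38x⁵ − 36x⁴ + 10x³ + 38x² − 10x + 28) ÷ lead(D) = −8x⁸ ÷ −2x³ = 4x⁵. Subtract (4x⁵)·D = −8x⁸ + 8x⁷ − 20x⁶ + 28x⁵. Remainder: 4x⁷ − 16x⁶ + 10x⁵ − 36x⁴ + 10x³ + 38x² − 10x + 28.
Step 2: lead(4x⁷ − 16x⁶ + 10x⁵ − 36x⁴ + 10x³ + 38x² − 10x + 28) ÷ lead(D) = 4x⁷ ÷ −2x³ = −2x⁴. Subtract (−2x⁴)·D = 4x⁷ − 4x⁶ + 10x⁵ − 14x⁴. Remainder: −12x⁶ − 22x⁴ + 10x³ + 38x² − 10x + 28.
Step 3: lead(−12x⁶ − 22x⁴ + 10x³ + 38x² − 10x + 28) ÷ lead(D) = −12x⁶ ÷ −2x³ = 6x³. Subtract (6x³)·D = −12x⁶ + 12x⁵ − 30x⁴ + 42x³. Remainder: −12x⁵ + 8x⁴ − 32x³ + 38x² − 10x + 28.
Step 4: lead(−12x⁵ + 8x⁴ − 32x³ + 38x² − 10x + 28) ÷ lead(D) = −12x⁵ ÷ −2x³ = 6x². Subtract (6x²)·D = −12x⁵ + 12x⁴ − 30x³ + 42x². Remainder: −4x⁴ − 2x³ − 4x² − 10x + 28.
Step 5: lead(−4x⁴ − 2x³ − 4x² − 10x + 28) ÷ lead(D) = −4x⁴ ÷ −2x³ = 2x. Subtract (2x)·D = −4x⁴ + 4x³ − 10x² + 14x. Remainder: −6x³ + 6x² − 24x + 28.
Step 6: lead(−6x³ + 6x² − 24x + 28) ÷ lead(D) = −6x³ ÷ −2x³ = 3. Subtract (3)·D = −6x³ + 6x² − 15x + 21. Remainder: −9x + 7.

R = [-9, 7]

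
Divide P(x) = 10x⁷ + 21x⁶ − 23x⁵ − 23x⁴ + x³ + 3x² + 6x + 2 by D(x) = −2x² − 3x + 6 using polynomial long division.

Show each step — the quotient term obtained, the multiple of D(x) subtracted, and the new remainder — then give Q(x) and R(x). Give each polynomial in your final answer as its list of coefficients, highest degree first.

Q = [-5, -3, 1, 1, 1, 0]; R = [2]

Step 1: lead(10x⁷ + 21x⁶ − 23x⁵ − 23x⁴ + x³ + 3x² + 6x + 2) ÷ lead(D) = 10x⁷ ÷ −2x² = −5x⁵. Subtract (−5x⁵)·D = 10x⁷ + 15x⁶ − 30x⁵. Remainder: 6x⁶ + 7x⁵ − 23x⁴ + x³ + 3x² + 6x + 2.
Step 2: lead(6x⁶ + 7x⁵ − 23x⁴ + x³ + 3x² + 6x + 2) ÷ lead(D) = 6x⁶ ÷ −2x² = −3x⁴. Subtract (−3x⁴)·D = 6x⁶ + 9x⁵ − 18x⁴. Remainder: −2x⁵ − 5x⁴ + x³ + 3x² + 6x + 2.
Step 3: lead(−2x⁵ − 5x⁴ + x³ + 3x² + 6x + 2) ÷ lead(D) = −2x⁵ ÷ −2x² = x³. Subtract (x³)·D = −2x⁵ − 3x⁴ + 6x³. Remainder: −2x⁴ − 5x³ + 3x² + 6x + 2.
Step 4: lead(−2x⁴ − 5x³ + 3x² + 6x + 2) ÷ lead(D) = −2x⁴ ÷ −2x² = x². Subtract (x²)·D = −2x⁴ − 3x³ + 6x². Remainder: −2x³ − 3x² + 6x + 2.
Step 5: lead(−2x³ − 3x² + 6x + 2) ÷ lead(D) = −2x³ ÷ −2x² = x. Subtract (x)·D = −2x³ − 3x² + 6x. Remainder: 2.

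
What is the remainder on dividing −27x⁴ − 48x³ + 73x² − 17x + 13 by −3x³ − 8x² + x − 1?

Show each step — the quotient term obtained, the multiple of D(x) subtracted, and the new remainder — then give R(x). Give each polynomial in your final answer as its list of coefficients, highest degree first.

R = [5]

Step 1: lead(−27x⁴ − 48x³ + 73x² − 17x + 13) ÷ lead(D) = −27x⁴ ÷ −3x³ = 9x. Subtract (9x)·D = −27x⁴ − 72x³ + 9x² − 9x. Remainder: 24x³ + 64x² − 8x + 13.
Step 2: lead(24x³ + 64x² − 8x + 13) ÷ lead(D) = 24x³ ÷ −3x³ = −8. Subtract (−8)·D = 24x³ + 64x² − 8x + 8. Remainder: 5.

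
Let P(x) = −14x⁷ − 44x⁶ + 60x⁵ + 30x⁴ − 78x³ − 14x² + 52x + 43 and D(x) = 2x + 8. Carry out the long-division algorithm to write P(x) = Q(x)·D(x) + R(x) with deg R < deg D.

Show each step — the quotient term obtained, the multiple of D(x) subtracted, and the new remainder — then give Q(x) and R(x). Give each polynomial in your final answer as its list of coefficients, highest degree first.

Q = [-7, 6, 6, -9, -3, 5, 6]; R = [-5]

Step 1: lead(−14x⁷ − 44x⁶ + 60x⁵ + 30x⁴ − 78x³ − 14x² + 52x + 43) ÷ lead(D) = −14x⁷ ÷ 2x = −7x⁶. Subtract (−7x⁶)·D = −14x⁷ − 56x⁶. Remainder: 12x⁶ + 60x⁵ + 30x⁴ − 78x³ − 14x² + 52x + 43.
Step 2: lead(12x⁶ + 60x⁵ + 30x⁴ − 78x³ − 14x² + 52x + 43) ÷ lead(D) = 12x⁶ ÷ 2x = 6x⁵. Subtract (6x⁵)·D = 12x⁶ + 48x⁵. Remainder: 12x⁵ + 30x⁴ − 78x³ − 14x² + 52x + 43.
Step 3: lead(12x⁵ + 30x⁴ − 78x³ − 14x² + 52x + 43) ÷ lead(D) = 12x⁵ ÷ 2x = 6x⁴. Subtract (6x⁴)·D = 12x⁵ + 48x⁴. Remainder: −18x⁴ − 78x³ − 14x² + 52x + 43.
Step 4: lead(−18x⁴ − 78x³ − 14x² + 52x + 43) ÷ lead(D) = −18x⁴ ÷ 2x = −9x³. Subtract (−9x³)·D = −18x⁴ − 72x³. Remainder: −6x³ − 14x² + 52x + 43.
Step 5: lead(−6x³ − 14x² + 52x + 43) ÷ lead(D) = −6x³ ÷ 2x = −3x². Subtract (−3x²)·D = −6x³ − 24x². Remainder: 10x² + 52x + 43.
Step 6: lead(10x² + 52x + 43) ÷ lead(D) = 10x² ÷ 2x = 5x. Subtract (5x)·D = 10x² + 40x. Remainder: 12x + 43.
Step 7: lead(12x + 43) ÷ lead(D) = 12x ÷ 2x = 6. Subtract (6)·D = 12x + 48. Remainder: −5.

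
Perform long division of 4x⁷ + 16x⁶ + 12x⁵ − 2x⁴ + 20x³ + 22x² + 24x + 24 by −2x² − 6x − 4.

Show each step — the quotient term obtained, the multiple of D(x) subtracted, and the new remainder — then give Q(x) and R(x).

Step 1: lead(4x⁷ + 16x⁶ + 12x⁵ − 2x⁴ + 20x³ + 22x² + 24x + 24) ÷ lead(D) = 4x⁷ ÷ −2x² = −2x⁵. Subtract (−2x⁵)·D = 4x⁷ + 12x⁶ + 8x⁵. Remainder: 4x⁶ + 4x⁵ − 2x⁴ + 20x³ + 22x² + 24x + 24.
Step 2: lead(4x⁶ + 4x⁵ − 2x⁴ + 20x³ + 22x² + 24x + 24) ÷ lead(D) = 4x⁶ ÷ −2x² = −2x⁴. Subtract (−2x⁴)·D = 4x⁶ + 12x⁵ + 8x⁴. Remainder: −8x⁵ − 10x⁴ + 20x³ + 22x² + 24x + 24.
Step 3: lead(−8x⁵ − 10x⁴ + 20x³ + 22x² + 24x + 24) ÷ lead(D) = −8x⁵ ÷ −2x² = 4x³. Subtract (4x³)·D = −8x⁵ − 24x⁴ − 16x³. Remainder: 14x⁴ + 36x³ + 22x² + 24x + 24.
Step 4: lead(14x⁴ + 36x³ + 22x² + 24x + 24) ÷ lead(D) = 14x⁴ ÷ −2x² = −7x². Subtract (−7x²)·D = 14x⁴ + 42x³ + 28x². Remainder: −6x³ − 6x² + 24x + 24.
Step 5: lead(−6x³ − 6x² + 24x + 24) ÷ lead(D) = −6x³ ÷ −2x² = 3x. Subtract (3x)·D = −6x³ − 18x² − 12x. Remainder: 12x² + 36x + 24.
Step 6: lead(12x² + 36x + 24) ÷ lead(D) = 12x² ÷ −2x² = −6. Subtract (−6)·D = 12x² + 36x + 24. Remainder: 0.

Q(x) = −2x⁵ − 2x⁴ + 4x³ − 7x² + 3x − 6; R(x) = 0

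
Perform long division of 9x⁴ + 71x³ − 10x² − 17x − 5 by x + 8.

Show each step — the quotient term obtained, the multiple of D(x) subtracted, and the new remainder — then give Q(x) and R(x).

Q(x) = 9x³ − x² − 2x − 1; R(x) = 3

Step 1: lead(9x⁴ + 71x³ − 10x² − 17x − 5) ÷ lead(D) = 9x⁴ ÷ x = 9x³. Subtract (9x³)·D = 9x⁴ + 72x³. Remainder: −x³ − 10x² − 17x − 5.
Step 2: lead(−x³ − 10x² − 17x − 5) ÷ lead(D) = −x³ ÷ x = −x². Subtract (−x²)·D = −x³ − 8x². Remainder: −2x² − 17x − 5.
Step 3: lead(−2x² − 17x − 5) ÷ lead(D) = −2x² ÷ x = −2x. Subtract (−2x)·D = −2x² − 16x. Remainder: −x − 5.
Step 4: lead(−x − 5) ÷ lead(D) = −x ÷ x = −1. Subtract (−1)·D = −x − 8. Remainder: 3.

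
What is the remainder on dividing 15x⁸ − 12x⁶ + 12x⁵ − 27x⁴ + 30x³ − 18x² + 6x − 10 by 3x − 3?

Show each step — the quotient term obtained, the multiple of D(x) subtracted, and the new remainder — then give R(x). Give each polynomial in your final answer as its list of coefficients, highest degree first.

R = [-4]

Step 1: lead(15x⁸ − 12x⁶ + 12x⁵ − 27x⁴ + 30x³ − 18x² + 6x − 10) ÷ lead(D) = 15x⁸ ÷ 3x = 5x⁷. Subtract (5x⁷)·D = 15x⁸ − 15x⁷. Remainder: 15x⁷ − 12x⁶ + 12x⁵ − 27x⁴ + 30x³ − 18x² + 6x − 10.
Step 2: lead(15x⁷ − 12x⁶ + 12x⁵ − 27x⁴ + 30x³ − 18x² + 6x − 10) ÷ lead(D) = 15x⁷ ÷ 3x = 5x⁶. Subtract (5x⁶)·D = 15x⁷ − 15x⁶. Remainder: 3x⁶ + 12x⁵ − 27x⁴ + 30x³ − 18x² + 6x − 10.
Step 3: lead(3x⁶ + 12x⁵ − 27x⁴ + 30x³ − 18x² + 6x − 10) ÷ lead(D) = 3x⁶ ÷ 3x = x⁵. Subtract (x⁵)·D = 3x⁶ − 3x⁵. Remainder: 15x⁵ − 27x⁴ + 30x³ − 18x² + 6x − 10.
Step 4: lead(15x⁵ − 27x⁴ + 30x³ − 18x² + 6x − 10) ÷ lead(D) = 15x⁵ ÷ 3x = 5x⁴. Subtract (5x⁴)·D = 15x⁵ − 15x⁴. Remainder: −12x⁴ + 30x³ − 18x² + 6x − 10.
Step 5: lead(−12x⁴ + 30x³ − 18x² + 6x − 10) ÷ lead(D) = −12x⁴ ÷ 3x = −4x³. Subtract (−4x³)·D = −12x⁴ + 12x³. Remainder: 18x³ − 18x² + 6x − 10.
Step 6: lead(18x³ − 18x² + 6x − 10) ÷ lead(D) = 18x³ ÷ 3x = 6x². Subtract (6x²)·D = 18x³ − 18x². Remainder: 6x − 10.
Step 7: lead(6x − 10) ÷ lead(D) = 6x ÷ 3x = 2. Subtract (2)·D = 6x − 6. Remainder: −4.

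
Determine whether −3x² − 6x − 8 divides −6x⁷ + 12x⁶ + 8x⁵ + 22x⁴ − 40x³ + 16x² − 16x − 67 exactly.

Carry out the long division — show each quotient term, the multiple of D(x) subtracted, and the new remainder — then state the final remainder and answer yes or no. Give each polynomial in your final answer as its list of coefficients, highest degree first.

Step 1: lead(−6x⁷ + 12x⁶ + 8x⁵ + 22x⁴ − 40x³ + 16x² − 16x − 67) ÷ lead(D) = −6x⁷ ÷ −3x² = 2x⁵. Subtract (2x⁵)·D = −6x⁷ − 12x⁶ − 16x⁵. Remainder: 24x⁶ + 24x⁵ + 22x⁴ − 40x³ + 16x² − 16x − 67.
Step 2: lead(24x⁶ + 24x⁵ + 22x⁴ − 40x³ + 16x² − 16x − 67) ÷ lead(D) = 24x⁶ ÷ −3x² = −8x⁴. Subtract (−8x⁴)·D = 24x⁶ + 48x⁵ + 64x⁴. Remainder: −24x⁵ − 42x⁴ − 40x³ + 16x² − 16x − 67.
Step 3: lead(−24x⁵ − 42x⁴ − 40x³ + 16x² − 16x − 67) ÷ lead(D) = −24x⁵ ÷ −3x² = 8x³. Subtract (8x³)·D = −24x⁵ − 48x⁴ − 64x³. Remainder: 6x⁴ + 24x³ + 16x² − 16x − 67.
Step 4: lead(6x⁴ + 24x³ + 16x² − 16x − 67) ÷ lead(D) = 6x⁴ ÷ −3x² = −2x². Subtract (−2x²)·D = 6x⁴ + 12x³ + 16x². Remainder: 12x³ − 16x − 67.
Step 5: lead(12x³ − 16x − 67) ÷ lead(D) = 12x³ ÷ −3x² = −4x. Subtract (−4x)·D = 12x³ + 24x² + 32x. Remainder: −24x² − 48x − 67.
Step 6: lead(−24x² − 48x − 67) ÷ lead(D) = −24x² ÷ −3x² = 8. Subtract (8)·D = −24x² − 48x − 64. Remainder: −3.

R = [-3], so D(x) is not a factor of P(x). no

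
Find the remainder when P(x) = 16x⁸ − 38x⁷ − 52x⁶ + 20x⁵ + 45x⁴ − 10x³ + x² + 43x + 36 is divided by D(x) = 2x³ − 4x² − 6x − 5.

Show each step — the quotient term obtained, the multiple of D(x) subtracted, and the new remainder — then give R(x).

Step 1: lead(16x⁸ − 38x⁷ − 52x⁶ + 20x⁵ + 45x⁴ − 10x³ + x² + 43x + 36) ÷ lead(D) = 16x⁸ ÷ 2x³ = 8x⁵. Subtract (8x⁵)·D = 16x⁸ − 32x⁷ − 48x⁶ − 40x⁵. Remainder: −6x⁷ − 4x⁶ + 60x⁵ + 45x⁴ − 10x³ + x² + 43x + 36.
Step 2: lead(−6x⁷ − 4x⁶ + 60x⁵ + 45x⁴ − 10x³ + x² + 43x + 36) ÷ lead(D) = −6x⁷ ÷ 2x³ = −3x⁴. Subtract (−3x⁴)·D = −6x⁷ + 12x⁶ + 18x⁵ + 15x⁴. Remainder: −16x⁶ + 42x⁵ + 30x⁴ − 10x³ + x² + 43x + 36.
Step 3: lead(−16x⁶ + 42x⁵ + 30x⁴ − 10x³ + x² + 43x + 36) ÷ lead(D) = −16x⁶ ÷ 2x³ = −8x³. Subtract (−8x³)·D = −16x⁶ + 32x⁵ + 48x⁴ + 40x³. Remainder: 10x⁵ − 18x⁴ − 50x³ + x² + 43x + 36.
Step 4: lead(10x⁵ − 18x⁴ − 50x³ + x² + 43x + 36) ÷ lead(D) = 10x⁵ ÷ 2x³ = 5x². Subtract (5x²)·D = 10x⁵ − 20x⁴ − 30x³ − 25x². Remainder: 2x⁴ − 20x³ + 26x² + 43x + 36.
Step 5: lead(2x⁴ − 20x³ + 26x² + 43x + 36) ÷ lead(D) = 2x⁴ ÷ 2x³ = x. Subtract (x)·D = 2x⁴ − 4x³ − 6x² − 5x. Remainder: −16x³ + 32x² + 48x + 36.
Step 6: lead(−16x³ + 32x² + 48x + 36) ÷ lead(D) = −16x³ ÷ 2x³ = −8. Subtract (−8)·D = −16x³ + 32x² + 48x + 40. Remainder: −4.

R(x) = −4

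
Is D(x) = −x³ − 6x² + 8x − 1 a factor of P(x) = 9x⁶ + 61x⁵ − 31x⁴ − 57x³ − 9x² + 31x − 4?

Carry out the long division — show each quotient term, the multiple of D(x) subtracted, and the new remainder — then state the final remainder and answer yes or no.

Step 1: lead(9x⁶ + 61x⁵ − 31x⁴ − 57x³ − 9x² + 31x − 4) ÷ lead(D) = 9x⁶ ÷ −x³ = −9x³. Subtract (−9x³)·D = 9x⁶ + 54x⁵ − 72x⁴ + 9x³. Remainder: 7x⁵ + 41x⁴ − 66x³ − 9x² + 31x − 4.
Step 2: lead(7x⁵ + 41x⁴ − 66x³ − 9x² + 31x − 4) ÷ lead(D) = 7x⁵ ÷ −x³ = −7x². Subtract (−7x²)·D = 7x⁵ + 42x⁴ − 56x³ + 7x². Remainder: −x⁴ − 10x³ − 16x² + 31x − 4.
Step 3: lead(−x⁴ − 10x³ − 16x² + 31x − 4) ÷ lead(D) = −x⁴ ÷ −x³ = x. Subtract (x)·D = −x⁴ − 6x³ + 8x² − x. Remainder: −4x³ − 24x² + 32x − 4.
Step 4: lead(−4x³ − 24x² + 32x − 4) ÷ lead(D) = −4x³ ÷ −x³ = 4. Subtract (4)·D = −4x³ − 24x² + 32x − 4. Remainder: 0.

R(x) = 0, so D(x) is a factor of P(x). yes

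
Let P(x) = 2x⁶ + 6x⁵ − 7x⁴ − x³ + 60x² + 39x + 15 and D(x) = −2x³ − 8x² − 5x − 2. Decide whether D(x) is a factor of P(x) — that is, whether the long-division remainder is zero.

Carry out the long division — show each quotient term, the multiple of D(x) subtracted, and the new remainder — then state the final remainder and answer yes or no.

Step 1: lead(2x⁶ + 6x⁵ − 7x⁴ − x³ + 60x² + 39x + 15) ÷ lead(D) = 2x⁶ ÷ −2x³ = −x³. Subtract (−x³)·D = 2x⁶ + 8x⁵ + 5x⁴ + 2x³. Remainder: −2x⁵ − 12x⁴ − 3x³ + 60x² + 39x + 15.
Step 2: lead(−2x⁵ − 12x⁴ − 3x³ + 60x² + 39x + 15) ÷ lead(D) = −2x⁵ ÷ −2x³ = x². Subtract (x²)·D = −2x⁵ − 8x⁴ − 5x³ − 2x². Remainder: −4x⁴ + 2x³ + 62x² + 39x + 15.
Step 3: lead(−4x⁴ + 2x³ + 62x² + 39x + 15) ÷ lead(D) = −4x⁴ ÷ −2x³ = 2x. Subtract (2x)·D = −4x⁴ − 16x³ − 10x² − 4x. Remainder: 18x³ + 72x² + 43x + 15.
Step 4: lead(18x³ + 72x² + 43x + 15) ÷ lead(D) = 18x³ ÷ −2x³ = −9. Subtract (−9)·D = 18x³ + 72x² + 45x + 18. Remainder: −2x − 3.

R(x) = −2x − 3, so D(x) is not a factor of P(x). no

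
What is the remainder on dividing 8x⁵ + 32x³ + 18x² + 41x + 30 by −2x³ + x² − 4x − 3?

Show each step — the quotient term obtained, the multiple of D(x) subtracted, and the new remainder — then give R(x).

R(x) = 7x² − x + 3

Step 1: lead(8x⁵ + 32x³ + 18x² + 41x + 30) ÷ lead(D) = 8x⁵ ÷ −2x³ = −4x². Subtract (−4x²)·D = 8x⁵ − 4x⁴ + 16x³ + 12x². Remainder: 4x⁴ + 16x³ + 6x² + 41x + 30.
Step 2: lead(4x⁴ + 16x³ + 6x² + 41x + 30) ÷ lead(D) = 4x⁴ ÷ −2x³ = −2x. Subtract (−2x)·D = 4x⁴ − 2x³ + 8x² + 6x. Remainder: 18x³ − 2x² + 35x + 30.
Step 3: lead(18x³ − 2x² + 35x + 30) ÷ lead(D) = 18x³ ÷ −2x³ = −9. Subtract (−9)·D = 18x³ − 9x² + 36x + 27. Remainder: 7x² − x + 3.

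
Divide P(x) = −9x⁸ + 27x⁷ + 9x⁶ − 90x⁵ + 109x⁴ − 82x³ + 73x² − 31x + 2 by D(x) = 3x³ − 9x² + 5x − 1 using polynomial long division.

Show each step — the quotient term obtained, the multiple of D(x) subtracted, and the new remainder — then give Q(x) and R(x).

Step 1: lead(−9x⁸ + 27x⁷ + 9x⁶ − 90x⁵ + 109x⁴ − 82x³ + 73x² − 31x + 2) ÷ lead(D) = −9x⁸ ÷ 3x³ = −3x⁵. Subtract (−3x⁵)·D = −9x⁸ + 27x⁷ − 15x⁶ + 3x⁵. Remainder: 24x⁶ − 93x⁵ + 109x⁴ − 82x³ + 73x² − 31x + 2.
Step 2: lead(24x⁶ − 93x⁵ + 109x⁴ − 82x³ + 73x² − 31x + 2) ÷ lead(D) = 24x⁶ ÷ 3x³ = 8x³. Subtract (8x³)·D = 24x⁶ − 72x⁵ + 40x⁴ − 8x³. Remainder: −21x⁵ + 69x⁴ − 74x³ + 73x² − 31x + 2.
Step 3: lead(−21x⁵ + 69x⁴ − 74x³ + 73x² − 31x + 2) ÷ lead(D) = −21x⁵ ÷ 3x³ = −7x². Subtract (−7x²)·D = −21x⁵ + 63x⁴ − 35x³ + 7x². Remainder: 6x⁴ − 39x³ + 66x² − 31x + 2.
Step 4: lead(6x⁴ − 39x³ + 66x² − 31x + 2) ÷ lead(D) = 6x⁴ ÷ 3x³ = 2x. Subtract (2x)·D = 6x⁴ − 18x³ + 10x² − 2x. Remainder: −21x³ + 56x² − 29x + 2.
Step 5: lead(−21x³ + 56x² − 29x + 2) ÷ lead(D) = −21x³ ÷ 3x³ = −7. Subtract (−7)·D = −21x³ + 63x² − 35x + 7. Remainder: −7x² + 6x − 5.

Q(x) = −3x⁵ + 8x³ − 7x² + 2x − 7; R(x) = −7x² + 6x − 5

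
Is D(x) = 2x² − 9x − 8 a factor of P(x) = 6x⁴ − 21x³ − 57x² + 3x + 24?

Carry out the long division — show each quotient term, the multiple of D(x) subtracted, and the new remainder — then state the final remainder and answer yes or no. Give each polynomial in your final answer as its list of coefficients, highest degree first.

R = [0], so D(x) is a factor of P(x). yes

Step 1: lead(6x⁴ − 21x³ − 57x² + 3x + 24) ÷ lead(D) = 6x⁴ ÷ 2x² = 3x². Subtract (3x²)·D = 6x⁴ − 27x³ − 24x². Remainder: 6x³ − 33x² + 3x + 24.
Step 2: lead(6x³ − 33x² + 3x + 24) ÷ lead(D) = 6x³ ÷ 2x² = 3x. Subtract (3x)·D = 6x³ − 27x² − 24x. Remainder: −6x² + 27x + 24.
Step 3: lead(−6x² + 27x + 24) ÷ lead(D) = −6x² ÷ 2x² = −3. Subtract (−3)·D = −6x² + 27x + 24. Remainder: 0.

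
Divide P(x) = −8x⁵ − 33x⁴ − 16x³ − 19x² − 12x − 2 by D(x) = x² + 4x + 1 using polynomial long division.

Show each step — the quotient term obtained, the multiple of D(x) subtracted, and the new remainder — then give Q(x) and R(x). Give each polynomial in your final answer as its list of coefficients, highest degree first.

Q = [-8, -1, -4, -2]; R = [0]

Step 1: lead(−8x⁵ − 33x⁴ − 16x³ − 19x² − 12x − 2) ÷ lead(D) = −8x⁵ ÷ x² = −8x³. Subtract (−8x³)·D = −8x⁵ − 32x⁴ − 8x³. Remainder: −x⁴ − 8x³ − 19x² − 12x − 2.
Step 2: lead(−x⁴ − 8x³ − 19x² − 12x − 2) ÷ lead(D) = −x⁴ ÷ x² = −x². Subtract (−x²)·D = −x⁴ − 4x³ − x². Remainder: −4x³ − 18x² − 12x − 2.
Step 3: lead(−4x³ − 18x² − 12x − 2) ÷ lead(D) = −4x³ ÷ x² = −4x. Subtract (−4x)·D = −4x³ − 16x² − 4x. Remainder: −2x² − 8x − 2.
Step 4: lead(−2x² − 8x − 2) ÷ lead(D) = −2x² ÷ x² = −2. Subtract (−2)·D = −2x² − 8x − 2. Remainder: 0.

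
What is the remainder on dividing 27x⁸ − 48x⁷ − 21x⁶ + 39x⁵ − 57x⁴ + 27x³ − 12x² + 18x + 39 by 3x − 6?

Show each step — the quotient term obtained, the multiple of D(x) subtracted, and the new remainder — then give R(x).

Step 1: lead(27x⁸ − 48x⁷ − 21x⁶ + 39x⁵ − 57x⁴ + 27x³ − 12x² + 18x + 39) ÷ lead(D) = 27x⁸ ÷ 3x = 9x⁷. Subtract (9x⁷)·D = 27x⁸ − 54x⁷. Remainder: 6x⁷ − 21x⁶ + 39x⁵ − 57x⁴ + 27x³ − 12x² + 18x + 39.
Step 2: lead(6x⁷ − 21x⁶ + 39x⁵ − 57x⁴ + 27x³ − 12x² + 18x + 39) ÷ lead(D) = 6x⁷ ÷ 3x = 2x⁶. Subtract (2x⁶)·D = 6x⁷ − 12x⁶. Remainder: −9x⁶ + 39x⁵ − 57x⁴ + 27x³ − 12x² + 18x + 39.
Step 3: lead(−9x⁶ + 39x⁵ − 57x⁴ + 27x³ − 12x² + 18x + 39) ÷ lead(D) = −9x⁶ ÷ 3x = −3x⁵. Subtract (−3x⁵)·D = −9x⁶ + 18x⁵. Remainder: 21x⁵ − 57x⁴ + 27x³ − 12x² + 18x + 39.
Step 4: lead(21x⁵ − 57x⁴ + 27x³ − 12x² + 18x + 39) ÷ lead(D) = 21x⁵ ÷ 3x = 7x⁴. Subtract (7x⁴)·D = 21x⁵ − 42x⁴. Remainder: −15x⁴ + 27x³ − 12x² + 18x + 39.
Step 5: lead(−15x⁴ + 27x³ − 12x² + 18x + 39) ÷ lead(D) = −15x⁴ ÷ 3x = −5x³. Subtract (−5x³)·D = −15x⁴ + 30x³. Remainder: −3x³ − 12x² + 18x + 39.
Step 6: lead(−3x³ − 12x² + 18x + 39) ÷ lead(D) = −3x³ ÷ 3x = −x². Subtract (−x²)·D = −3x³ + 6x². Remainder: −18x² + 18x + 39.
Step 7: lead(−18x² + 18x + 39) ÷ lead(D) = −18x² ÷ 3x = −6x. Subtract (−6x)·D = −18x² + 36x. Remainder: −18x + 39.
Step 8: lead(−18x + 39) ÷ lead(D) = −18x ÷ 3x = −6. Subtract (−6)·D = −18x + 36. Remainder: 3.

R(x) = 3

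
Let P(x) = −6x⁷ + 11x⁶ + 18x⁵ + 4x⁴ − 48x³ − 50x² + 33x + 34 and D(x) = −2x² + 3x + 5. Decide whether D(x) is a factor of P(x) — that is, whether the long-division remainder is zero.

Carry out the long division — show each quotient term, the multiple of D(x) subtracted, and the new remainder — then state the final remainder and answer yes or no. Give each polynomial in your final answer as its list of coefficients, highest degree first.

R = [-3, -1], so D(x) is not a factor of P(x). no

Step 1: lead(−6x⁷ + 11x⁶ + 18x⁵ + 4x⁴ − 48x³ − 50x² + 33x + 34) ÷ lead(D) = −6x⁷ ÷ −2x² = 3x⁵. Subtract (3x⁵)·D = −6x⁷ + 9x⁶ + 15x⁵. Remainder: 2x⁶ + 3x⁵ + 4x⁴ − 48x³ − 50x² + 33x + 34.
Step 2: lead(2x⁶ + 3x⁵ + 4x⁴ − 48x³ − 50x² + 33x + 34) ÷ lead(D) = 2x⁶ ÷ −2x² = −x⁴. Subtract (−x⁴)·D = 2x⁶ − 3x⁵ − 5x⁴. Remainder: 6x⁵ + 9x⁴ − 48x³ − 50x² + 33x + 34.
Step 3: lead(6x⁵ + 9x⁴ − 48x³ − 50x² + 33x + 34) ÷ lead(D) = 6x⁵ ÷ −2x² = −3x³. Subtract (−3x³)·D = 6x⁵ − 9x⁴ − 15x³. Remainder: 18x⁴ − 33x³ − 50x² + 33x + 34.
Step 4: lead(18x⁴ − 33x³ − 50x² + 33x + 34) ÷ lead(D) = 18x⁴ ÷ −2x² = −9x². Subtract (−9x²)·D = 18x⁴ − 27x³ − 45x². Remainder: −6x³ − 5x² + 33x + 34.
Step 5: lead(−6x³ − 5x² + 33x + 34) ÷ lead(D) = −6x³ ÷ −2x² = 3x. Subtract (3x)·D = −6x³ + 9x² + 15x. Remainder: −14x² + 18x + 34.
Step 6: lead(−14x² + 18x + 34) ÷ lead(D) = −14x² ÷ −2x² = 7. Subtract (7)·D = −14x² + 21x + 35. Remainder: −3x − 1.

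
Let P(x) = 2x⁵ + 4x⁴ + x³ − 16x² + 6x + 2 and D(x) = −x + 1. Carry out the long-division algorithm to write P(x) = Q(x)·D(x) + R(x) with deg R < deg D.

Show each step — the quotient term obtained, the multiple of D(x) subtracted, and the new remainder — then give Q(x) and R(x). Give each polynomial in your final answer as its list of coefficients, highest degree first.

Q = [-2, -6, -7, 9, 3]; R = [-1]

Step 1: lead(2x⁵ + 4x⁴ + x³ − 16x² + 6x + 2) ÷ lead(D) = 2x⁵ ÷ −x = −2x⁴. Subtract (−2x⁴)·D = 2x⁵ − 2x⁴. Remainder: 6x⁴ + x³ − 16x² + 6x + 2.
Step 2: lead(6x⁴ + x³ − 16x² + 6x + 2) ÷ lead(D) = 6x⁴ ÷ −x = −6x³. Subtract (−6x³)·D = 6x⁴ − 6x³. Remainder: 7x³ − 16x² + 6x + 2.
Step 3: lead(7x³ − 16x² + 6x + 2) ÷ lead(D) = 7x³ ÷ −x = −7x². Subtract (−7x²)·D = 7x³ − 7x². Remainder: −9x² + 6x + 2.
Step 4: lead(−9x² + 6x + 2) ÷ lead(D) = −9x² ÷ −x = 9x. Subtract (9x)·D = −9x² + 9x. Remainder: −3x + 2.
Step 5: lead(−3x + 2) ÷ lead(D) = −3x ÷ −x = 3. Subtract (3)·D = −3x + 3. Remainder: −1.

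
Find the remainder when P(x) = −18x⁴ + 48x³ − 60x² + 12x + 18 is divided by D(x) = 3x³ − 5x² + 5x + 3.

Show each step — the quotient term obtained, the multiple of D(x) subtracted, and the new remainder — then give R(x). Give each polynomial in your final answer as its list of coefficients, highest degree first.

Step 1: lead(−18x⁴ + 48x³ − 60x² + 12x + 18) ÷ lead(D) = −18x⁴ ÷ 3x³ = −6x. Subtract (−6x)·D = −18x⁴ + 30x³ − 30x² − 18x. Remainder: 18x³ − 30x² + 30x + 18.
Step 2: lead(18x³ − 30x² + 30x + 18) ÷ lead(D) = 18x³ ÷ 3x³ = 6. Subtract (6)·D = 18x³ − 30x² + 30x + 18. Remainder: 0.

R = [0]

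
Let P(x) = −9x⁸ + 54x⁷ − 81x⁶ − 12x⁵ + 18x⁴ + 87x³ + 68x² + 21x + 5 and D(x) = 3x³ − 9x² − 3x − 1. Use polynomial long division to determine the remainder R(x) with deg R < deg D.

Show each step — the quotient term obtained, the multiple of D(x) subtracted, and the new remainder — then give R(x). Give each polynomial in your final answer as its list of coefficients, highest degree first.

Step 1: lead(−9x⁸ + 54x⁷ − 81x⁶ − 12x⁵ + 18x⁴ + 87x³ + 68x² + 21x + 5) ÷ lead(D) = −9x⁸ ÷ 3x³ = −3x⁵. Subtract (−3x⁵)·D = −9x⁸ + 27x⁷ + 9x⁶ + 3x⁵. Remainder: 27x⁷ − 90x⁶ − 15x⁵ + 18x⁴ + 87x³ + 68x² + 21x + 5.
Step 2: lead(27x⁷ − 90x⁶ − 15x⁵ + 18x⁴ + 87x³ + 68x² + 21x + 5) ÷ lead(D) = 27x⁷ ÷ 3x³ = 9x⁴. Subtract (9x⁴)·D = 27x⁷ − 81x⁶ − 27x⁵ − 9x⁴. Remainder: −9x⁶ + 12x⁵ + 27x⁴ + 87x³ + 68x² + 21x + 5.
Step 3: lead(−9x⁶ + 12x⁵ + 27x⁴ + 87x³ + 68x² + 21x + 5) ÷ lead(D) = −9x⁶ ÷ 3x³ = −3x³. Subtract (−3x³)·D = −9x⁶ + 27x⁵ + 9x⁴ + 3x³. Remainder: −15x⁵ + 18x⁴ + 84x³ + 68x² + 21x + 5.
Step 4: lead(−15x⁵ + 18x⁴ + 84x³ + 68x² + 21x + 5) ÷ lead(D) = −15x⁵ ÷ 3x³ = −5x². Subtract (−5x²)·D = −15x⁵ + 45x⁴ + 15x³ + 5x². Remainder: −27x⁴ + 69x³ + 63x² + 21x + 5.
Step 5: lead(−27x⁴ + 69x³ + 63x² + 21x + 5) ÷ lead(D) = −27x⁴ ÷ 3x³ = −9x. Subtract (−9x)·D = −27x⁴ + 81x³ + 27x² + 9x. Remainder: −12x³ + 36x² + 12x + 5.
Step 6: lead(−12x³ + 36x² + 12x + 5) ÷ lead(D) = −12x³ ÷ 3x³ = −4. Subtract (−4)·D = −12x³ + 36x² + 12x + 4. Remainder: 1.

R = [1]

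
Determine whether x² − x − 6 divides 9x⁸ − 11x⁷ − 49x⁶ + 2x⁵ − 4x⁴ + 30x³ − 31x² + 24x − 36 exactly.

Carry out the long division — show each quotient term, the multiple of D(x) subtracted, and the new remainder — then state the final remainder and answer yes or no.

R(x) = 0, so D(x) is a factor of P(x). yes

Step 1: lead(9x⁸ − 11x⁷ − 49x⁶ + 2x⁵ − 4x⁴ + 30x³ − 31x² + 24x − 36) ÷ lead(D) = 9x⁸ ÷ x² = 9x⁶. Subtract (9x⁶)·D = 9x⁸ − 9x⁷ − 54x⁶. Remainder: −2x⁷ + 5x⁶ + 2x⁵ − 4x⁴ + 30x³ − 31x² + 24x − 36.
Step 2: lead(−2x⁷ + 5x⁶ + 2x⁵ − 4x⁴ + 30x³ − 31x² + 24x − 36) ÷ lead(D) = −2x⁷ ÷ x² = −2x⁵. Subtract (−2x⁵)·D = −2x⁷ + 2x⁶ + 12x⁵. Remainder: 3x⁶ − 10x⁵ − 4x⁴ + 30x³ − 31x² + 24x − 36.
Step 3: lead(3x⁶ − 10x⁵ − 4x⁴ + 30x³ − 31x² + 24x − 36) ÷ lead(D) = 3x⁶ ÷ x² = 3x⁴. Subtract (3x⁴)·D = 3x⁶ − 3x⁵ − 18x⁴. Remainder: −7x⁵ + 14x⁴ + 30x³ − 31x² + 24x − 36.
Step 4: lead(−7x⁵ + 14x⁴ + 30x³ − 31x² + 24x − 36) ÷ lead(D) = −7x⁵ ÷ x² = −7x³. Subtract (−7x³)·D = −7x⁵ + 7x⁴ + 42x³. Remainder: 7x⁴ − 12x³ − 31x² + 24x − 36.
Step 5: lead(7x⁴ − 12x³ − 31x² + 24x − 36) ÷ lead(D) = 7x⁴ ÷ x² = 7x². Subtract (7x²)·D = 7x⁴ − 7x³ − 42x². Remainder: −5x³ + 11x² + 24x − 36.
Step 6: lead(−5x³ + 11x² + 24x − 36) ÷ lead(D) = −5x³ ÷ x² = −5x. Subtract (−5x)·D = −5x³ + 5x² + 30x. Remainder: 6x² − 6x − 36.
Step 7: lead(6x² − 6x − 36) ÷ lead(D) = 6x² ÷ x² = 6. Subtract (6)·D = 6x² − 6x − 36. Remainder: 0.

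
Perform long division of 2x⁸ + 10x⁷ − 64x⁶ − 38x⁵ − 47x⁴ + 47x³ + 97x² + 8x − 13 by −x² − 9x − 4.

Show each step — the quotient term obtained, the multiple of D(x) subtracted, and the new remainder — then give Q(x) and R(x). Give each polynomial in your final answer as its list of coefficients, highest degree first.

Q = [-2, 8, 0, 6, -7, -8, 3]; R = [3, -1]

Step 1: lead(2x⁸ + 10x⁷ − 64x⁶ − 38x⁵ − 47x⁴ + 47x³ + 97x² + 8x − 13) ÷ lead(D) = 2x⁸ ÷ −x² = −2x⁶. Subtract (−2x⁶)·D = 2x⁸ + 18x⁷ + 8x⁶. Remainder: −8x⁷ − 72x⁶ − 38x⁵ − 47x⁴ + 47x³ + 97x² + 8x − 13.
Step 2: lead(−8x⁷ − 72x⁶ − 38x⁵ − 47x⁴ + 47x³ + 97x² + 8x − 13) ÷ lead(D) = −8x⁷ ÷ −x² = 8x⁵. Subtract (8x⁵)·D = −8x⁷ − 72x⁶ − 32x⁵. Remainder: −6x⁵ − 47x⁴ + 47x³ + 97x² + 8x − 13.
Step 3: lead(−6x⁵ − 47x⁴ + 47x³ + 97x² + 8x − 13) ÷ lead(D) = −6x⁵ ÷ −x² = 6x³. Subtract (6x³)·D = −6x⁵ − 54x⁴ − 24x³. Remainder: 7x⁴ + 71x³ + 97x² + 8x − 13.
Step 4: lead(7x⁴ + 71x³ + 97x² + 8x − 13) ÷ lead(D) = 7x⁴ ÷ −x² = −7x². Subtract (−7x²)·D = 7x⁴ + 63x³ + 28x². Remainder: 8x³ + 69x² + 8x − 13.
Step 5: lead(8x³ + 69x² + 8x − 13) ÷ lead(D) = 8x³ ÷ −x² = −8x. Subtract (−8x)·D = 8x³ + 72x² + 32x. Remainder: −3x² − 24x − 13.
Step 6: lead(−3x² − 24x − 13) ÷ lead(D) = −3x² ÷ −x² = 3. Subtract (3)·D = −3x² − 27x − 12. Remainder: 3x − 1.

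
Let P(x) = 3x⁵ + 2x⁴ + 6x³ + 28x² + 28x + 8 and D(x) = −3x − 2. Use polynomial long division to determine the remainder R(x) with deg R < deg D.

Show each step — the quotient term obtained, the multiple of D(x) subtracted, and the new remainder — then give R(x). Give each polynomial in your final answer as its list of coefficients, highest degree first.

R = [0]

Step 1: lead(3x⁵ + 2x⁴ + 6x³ + 28x² + 28x + 8) ÷ lead(D) = 3x⁵ ÷ −3x = −x⁴. Subtract (−x⁴)·D = 3x⁵ + 2x⁴. Remainder: 6x³ + 28x² + 28x + 8.
Step 2: lead(6x³ + 28x² + 28x + 8) ÷ lead(D) = 6x³ ÷ −3x = −2x². Subtract (−2x²)·D = 6x³ + 4x². Remainder: 24x² + 28x + 8.
Step 3: lead(24x² + 28x + 8) ÷ lead(D) = 24x² ÷ −3x = −8x. Subtract (−8x)·D = 24x² + 16x. Remainder: 12x + 8.
Step 4: lead(12x + 8) ÷ lead(D) = 12x ÷ −3x = −4. Subtract (−4)·D = 12x + 8. Remainder: 0.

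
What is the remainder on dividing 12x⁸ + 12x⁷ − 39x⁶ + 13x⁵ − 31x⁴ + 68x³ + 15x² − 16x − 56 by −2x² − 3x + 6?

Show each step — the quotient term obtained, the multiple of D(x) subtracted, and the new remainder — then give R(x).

R(x) = −x − 2

Step 1: lead(12x⁸ + 12x⁷ − 39x⁶ + 13x⁵ − 31x⁴ + 68x³ + 15x² − 16x − 56) ÷ lead(D) = 12x⁸ ÷ −2x² = −6x⁶. Subtract (−6x⁶)·D = 12x⁸ + 18x⁷ − 36x⁶. Remainder: −6x⁷ − 3x⁶ + 13x⁵ − 31x⁴ + 68x³ + 15x² − 16x − 56.
Step 2: lead(−6x⁷ − 3x⁶ + 13x⁵ − 31x⁴ + 68x³ + 15x² − 16x − 56) ÷ lead(D) = −6x⁷ ÷ −2x² = 3x⁵. Subtract (3x⁵)·D = −6x⁷ − 9x⁶ + 18x⁵. Remainder: 6x⁶ − 5x⁵ − 31x⁴ + 68x³ + 15x² − 16x − 56.
Step 3: lead(6x⁶ − 5x⁵ − 31x⁴ + 68x³ + 15x² − 16x − 56) ÷ lead(D) = 6x⁶ ÷ −2x² = −3x⁴. Subtract (−3x⁴)·D = 6x⁶ + 9x⁵ − 18x⁴. Remainder: −14x⁵ − 13x⁴ + 68x³ + 15x² − 16x − 56.
Step 4: lead(−14x⁵ − 13x⁴ + 68x³ + 15x² − 16x − 56) ÷ lead(D) = −14x⁵ ÷ −2x² = 7x³. Subtract (7x³)·D = −14x⁵ − 21x⁴ + 42x³. Remainder: 8x⁴ + 26x³ + 15x² − 16x − 56.
Step 5: lead(8x⁴ + 26x³ + 15x² − 16x − 56) ÷ lead(D) = 8x⁴ ÷ −2x² = −4x². Subtract (−4x²)·D = 8x⁴ + 12x³ − 24x². Remainder: 14x³ + 39x² − 16x − 56.
Step 6: lead(14x³ + 39x² − 16x − 56) ÷ lead(D) = 14x³ ÷ −2x² = −7x. Subtract (−7x)·D = 14x³ + 21x² − 42x. Remainder: 18x² + 26x − 56.
Step 7: lead(18x² + 26x − 56) ÷ lead(D) = 18x² ÷ −2x² = −9. Subtract (−9)·D = 18x² + 27x − 54. Remainder: −x − 2.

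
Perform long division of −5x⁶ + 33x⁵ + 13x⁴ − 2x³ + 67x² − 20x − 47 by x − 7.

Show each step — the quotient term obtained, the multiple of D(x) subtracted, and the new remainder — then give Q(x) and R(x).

Q(x) = −5x⁵ − 2x⁴ − x³ − 9x² + 4x + 8; R(x) = 9

Step 1: lead(−5x⁶ + 33x⁵ + 13x⁴ − 2x³ + 67x² − 20x − 47) ÷ lead(D) = −5x⁶ ÷ x = −5x⁵. Subtract (−5x⁵)·D = −5x⁶ + 35x⁵. Remainder: −2x⁵ + 13x⁴ − 2x³ + 67x² − 20x − 47.
Step 2: lead(−2x⁵ + 13x⁴ − 2x³ + 67x² − 20x − 47) ÷ lead(D) = −2x⁵ ÷ x = −2x⁴. Subtract (−2x⁴)·D = −2x⁵ + 14x⁴. Remainder: −x⁴ − 2x³ + 67x² − 20x − 47.
Step 3: lead(−x⁴ − 2x³ + 67x² − 20x − 47) ÷ lead(D) = −x⁴ ÷ x = −x³. Subtract (−x³)·D = −x⁴ + 7x³. Remainder: −9x³ + 67x² − 20x − 47.
Step 4: lead(−9x³ + 67x² − 20x − 47) ÷ lead(D) = −9x³ ÷ x = −9x². Subtract (−9x²)·D = −9x³ + 63x². Remainder: 4x² − 20x − 47.
Step 5: lead(4x² − 20x − 47) ÷ lead(D) = 4x² ÷ x = 4x. Subtract (4x)·D = 4x² − 28x. Remainder: 8x − 47.
Step 6: lead(8x − 47) ÷ lead(D) = 8x ÷ x = 8. Subtract (8)·D = 8x − 56. Remainder: 9.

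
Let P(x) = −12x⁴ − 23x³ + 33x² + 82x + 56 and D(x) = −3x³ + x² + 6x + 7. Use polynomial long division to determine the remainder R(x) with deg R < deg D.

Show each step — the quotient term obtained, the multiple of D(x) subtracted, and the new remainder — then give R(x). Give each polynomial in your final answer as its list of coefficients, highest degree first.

R = [-7]

Step 1: lead(−12x⁴ − 23x³ + 33x² + 82x + 56) ÷ lead(D) = −12x⁴ ÷ −3x³ = 4x. Subtract (4x)·D = −12x⁴ + 4x³ + 24x² + 28x. Remainder: −27x³ + 9x² + 54x + 56.
Step 2: lead(−27x³ + 9x² + 54x + 56) ÷ lead(D) = −27x³ ÷ −3x³ = 9. Subtract (9)·D = −27x³ + 9x² + 54x + 63. Remainder: −7.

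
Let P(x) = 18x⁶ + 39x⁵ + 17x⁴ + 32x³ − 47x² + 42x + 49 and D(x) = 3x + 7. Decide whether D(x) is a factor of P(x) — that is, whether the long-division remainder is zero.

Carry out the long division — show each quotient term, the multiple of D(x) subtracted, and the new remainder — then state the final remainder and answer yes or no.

Step 1: lead(18x⁶ + 39x⁵ + 17x⁴ + 32x³ − 47x² + 42x + 49) ÷ lead(D) = 18x⁶ ÷ 3x = 6x⁵. Subtract (6x⁵)·D = 18x⁶ + 42x⁵. Remainder: −3x⁵ + 17x⁴ + 32x³ − 47x² + 42x + 49.
Step 2: lead(−3x⁵ + 17x⁴ + 32x³ − 47x² + 42x + 49) ÷ lead(D) = −3x⁵ ÷ 3x = −x⁴. Subtract (−x⁴)·D = −3x⁵ − 7x⁴. Remainder: 24x⁴ + 32x³ − 47x² + 42x + 49.
Step 3: lead(24x⁴ + 32x³ − 47x² + 42x + 49) ÷ lead(D) = 24x⁴ ÷ 3x = 8x³. Subtract (8x³)·D = 24x⁴ + 56x³. Remainder: −24x³ − 47x² + 42x + 49.
Step 4: lead(−24x³ − 47x² + 42x + 49) ÷ lead(D) = −24x³ ÷ 3x = −8x². Subtract (−8x²)·D = −24x³ − 56x². Remainder: 9x² + 42x + 49.
Step 5: lead(9x² + 42x + 49) ÷ lead(D) = 9x² ÷ 3x = 3x. Subtract (3x)·D = 9x² + 21x. Remainder: 21x + 49.
Step 6: lead(21x + 49) ÷ lead(D) = 21x ÷ 3x = 7. Subtract (7)·D = 21x + 49. Remainder: 0.

R(x) = 0, so D(x) is a factor of P(x). yes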